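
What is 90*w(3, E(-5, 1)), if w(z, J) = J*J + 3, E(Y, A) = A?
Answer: 360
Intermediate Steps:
w(z, J) = 3 + J**2 (w(z, J) = J**2 + 3 = 3 + J**2)
90*w(3, E(-5, 1)) = 90*(3 + 1**2) = 90*(3 + 1) = 90*4 = 360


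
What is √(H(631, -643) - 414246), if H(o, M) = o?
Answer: I*√413615 ≈ 643.13*I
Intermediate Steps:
√(H(631, -643) - 414246) = √(631 - 414246) = √(-413615) = I*√413615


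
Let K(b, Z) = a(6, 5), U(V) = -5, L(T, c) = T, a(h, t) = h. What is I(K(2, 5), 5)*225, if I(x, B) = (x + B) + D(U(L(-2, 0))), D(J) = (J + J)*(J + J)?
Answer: 24975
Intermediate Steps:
D(J) = 4*J² (D(J) = (2*J)*(2*J) = 4*J²)
K(b, Z) = 6
I(x, B) = 100 + B + x (I(x, B) = (x + B) + 4*(-5)² = (B + x) + 4*25 = (B + x) + 100 = 100 + B + x)
I(K(2, 5), 5)*225 = (100 + 5 + 6)*225 = 111*225 = 24975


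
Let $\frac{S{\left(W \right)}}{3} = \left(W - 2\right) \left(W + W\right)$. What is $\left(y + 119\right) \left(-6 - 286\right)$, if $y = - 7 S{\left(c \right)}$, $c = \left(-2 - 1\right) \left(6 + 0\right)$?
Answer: $4380292$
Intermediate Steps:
$c = -18$ ($c = \left(-3\right) 6 = -18$)
$S{\left(W \right)} = 6 W \left(-2 + W\right)$ ($S{\left(W \right)} = 3 \left(W - 2\right) \left(W + W\right) = 3 \left(-2 + W\right) 2 W = 3 \cdot 2 W \left(-2 + W\right) = 6 W \left(-2 + W\right)$)
$y = -15120$ ($y = - 7 \cdot 6 \left(-18\right) \left(-2 - 18\right) = - 7 \cdot 6 \left(-18\right) \left(-20\right) = \left(-7\right) 2160 = -15120$)
$\left(y + 119\right) \left(-6 - 286\right) = \left(-15120 + 119\right) \left(-6 - 286\right) = \left(-15001\right) \left(-292\right) = 4380292$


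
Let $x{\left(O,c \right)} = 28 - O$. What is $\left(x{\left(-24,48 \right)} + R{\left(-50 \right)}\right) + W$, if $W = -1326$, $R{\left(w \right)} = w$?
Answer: $-1324$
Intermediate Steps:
$\left(x{\left(-24,48 \right)} + R{\left(-50 \right)}\right) + W = \left(\left(28 - -24\right) - 50\right) - 1326 = \left(\left(28 + 24\right) - 50\right) - 1326 = \left(52 - 50\right) - 1326 = 2 - 1326 = -1324$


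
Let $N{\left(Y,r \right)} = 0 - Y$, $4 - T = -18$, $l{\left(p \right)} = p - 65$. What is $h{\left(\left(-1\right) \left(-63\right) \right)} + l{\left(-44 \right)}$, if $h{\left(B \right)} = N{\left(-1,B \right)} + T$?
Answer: $-86$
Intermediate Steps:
$l{\left(p \right)} = -65 + p$
$T = 22$ ($T = 4 - -18 = 4 + 18 = 22$)
$N{\left(Y,r \right)} = - Y$
$h{\left(B \right)} = 23$ ($h{\left(B \right)} = \left(-1\right) \left(-1\right) + 22 = 1 + 22 = 23$)
$h{\left(\left(-1\right) \left(-63\right) \right)} + l{\left(-44 \right)} = 23 - 109 = -86$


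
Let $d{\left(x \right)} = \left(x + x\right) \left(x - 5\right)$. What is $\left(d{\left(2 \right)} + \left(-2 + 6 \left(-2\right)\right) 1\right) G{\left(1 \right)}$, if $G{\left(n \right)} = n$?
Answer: $-26$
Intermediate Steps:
$d{\left(x \right)} = 2 x \left(-5 + x\right)$
$\left(d{\left(2 \right)} + \left(-2 + 6 \left(-2\right)\right) 1\right) G{\left(1 \right)} = \left(2 \cdot 2 \left(-5 + 2\right) + \left(-2 + 6 \left(-2\right)\right) 1\right) 1 = \left(2 \cdot 2 \left(-3\right) + \left(-2 - 12\right) 1\right) 1 = \left(-12 - 14\right) 1 = \left(-26\right) 1 = -26$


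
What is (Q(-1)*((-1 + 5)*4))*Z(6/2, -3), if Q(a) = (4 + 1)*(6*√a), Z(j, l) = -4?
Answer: -1920*I ≈ -1920.0*I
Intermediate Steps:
Q(a) = 30*√a (Q(a) = 5*(6*√a) = 30*√a)
(Q(-1)*((-1 + 5)*4))*Z(6/2, -3) = ((30*√(-1))*((-1 + 5)*4))*(-4) = ((30*I)*(4*4))*(-4) = ((30*I)*16)*(-4) = (480*I)*(-4) = -1920*I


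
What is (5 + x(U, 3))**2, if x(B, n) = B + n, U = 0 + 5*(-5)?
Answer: 289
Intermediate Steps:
U = -25 (U = 0 - 25 = -25)
(5 + x(U, 3))**2 = (5 + (-25 + 3))**2 = (5 - 22)**2 = (-17)**2 = 289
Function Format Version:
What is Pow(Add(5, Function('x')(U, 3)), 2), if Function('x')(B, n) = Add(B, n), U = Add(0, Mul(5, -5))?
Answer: 289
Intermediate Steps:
U = -25 (U = Add(0, -25) = -25)
Pow(Add(5, Function('x')(U, 3)), 2) = Pow(Add(5, Add(-25, 3)), 2) = Pow(Add(5, -22), 2) = Pow(-17, 2) = 289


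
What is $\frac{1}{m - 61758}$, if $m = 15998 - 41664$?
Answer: $- \frac{1}{87424} \approx -1.1439 \cdot 10^{-5}$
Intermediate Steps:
$m = -25666$ ($m = 15998 - 41664 = -25666$)
$\frac{1}{m - 61758} = \frac{1}{-25666 - 61758} = \frac{1}{-87424} = - \frac{1}{87424}$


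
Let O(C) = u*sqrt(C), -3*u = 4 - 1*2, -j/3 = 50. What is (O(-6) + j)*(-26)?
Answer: 3900 + 52*I*sqrt(6)/3 ≈ 3900.0 + 42.458*I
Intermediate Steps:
j = -150 (j = -3*50 = -150)
u = -2/3 (u = -(4 - 1*2)/3 = -(4 - 2)/3 = -1/3*2 = -2/3 ≈ -0.66667)
O(C) = -2*sqrt(C)/3
(O(-6) + j)*(-26) = (-2*I*sqrt(6)/3 - 150)*(-26) = (-150 - 2*I*sqrt(6)/3)*(-26) = 3900 + 52*I*sqrt(6)/3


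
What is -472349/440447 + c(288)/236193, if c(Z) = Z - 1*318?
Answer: -37192913589/34676832757 ≈ -1.0726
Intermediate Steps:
c(Z) = -318 + Z (c(Z) = Z - 318 = -318 + Z)
-472349/440447 + c(288)/236193 = -472349/440447 + (-318 + 288)/236193 = -472349*1/440447 - 30*1/236193 = -472349/440447 - 10/78731 = -37192913589/34676832757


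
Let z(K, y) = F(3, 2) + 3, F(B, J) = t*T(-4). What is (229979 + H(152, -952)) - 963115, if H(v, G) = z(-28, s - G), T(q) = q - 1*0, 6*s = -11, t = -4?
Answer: -733117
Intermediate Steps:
s = -11/6 (s = (1/6)*(-11) = -11/6 ≈ -1.8333)
T(q) = q (T(q) = q + 0 = q)
F(B, J) = 16 (F(B, J) = -4*(-4) = 16)
z(K, y) = 19 (z(K, y) = 16 + 3 = 19)
H(v, G) = 19
(229979 + H(152, -952)) - 963115 = (229979 + 19) - 963115 = 229998 - 963115 = -733117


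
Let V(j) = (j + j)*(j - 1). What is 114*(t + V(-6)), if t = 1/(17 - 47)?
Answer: 47861/5 ≈ 9572.2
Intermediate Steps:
V(j) = 2*j*(-1 + j) (V(j) = (2*j)*(-1 + j) = 2*j*(-1 + j))
t = -1/30 (t = 1/(-30) = -1/30 ≈ -0.033333)
114*(t + V(-6)) = 114*(-1/30 + 2*(-6)*(-1 - 6)) = 114*(-1/30 + 2*(-6)*(-7)) = 114*(-1/30 + 84) = 114*(2519/30) = 47861/5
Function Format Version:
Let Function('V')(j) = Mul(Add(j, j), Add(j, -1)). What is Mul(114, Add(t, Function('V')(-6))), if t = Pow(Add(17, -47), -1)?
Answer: Rational(47861, 5) ≈ 9572.2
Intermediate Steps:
Function('V')(j) = Mul(2, j, Add(-1, j)) (Function('V')(j) = Mul(Mul(2, j), Add(-1, j)) = Mul(2, j, Add(-1, j)))
t = Rational(-1, 30) (t = Pow(-30, -1) = Rational(-1, 30) ≈ -0.033333)
Mul(114, Add(t, Function('V')(-6))) = Mul(114, Add(Rational(-1, 30), Mul(2, -6, Add(-1, -6)))) = Mul(114, Add(Rational(-1, 30), Mul(2, -6, -7))) = Mul(114, Add(Rational(-1, 30), 84)) = Mul(114, Rational(2519, 30)) = Rational(47861, 5)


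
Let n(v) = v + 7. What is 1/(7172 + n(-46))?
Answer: 1/7133 ≈ 0.00014019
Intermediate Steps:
n(v) = 7 + v
1/(7172 + n(-46)) = 1/(7172 + (7 - 46)) = 1/(7172 - 39) = 1/7133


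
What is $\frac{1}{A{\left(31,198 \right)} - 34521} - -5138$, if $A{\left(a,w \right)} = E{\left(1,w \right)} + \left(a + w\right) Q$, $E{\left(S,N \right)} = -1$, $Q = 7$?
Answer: $\frac{169137821}{32919} \approx 5138.0$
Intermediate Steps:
$A{\left(a,w \right)} = -1 + 7 a + 7 w$ ($A{\left(a,w \right)} = -1 + \left(a + w\right) 7 = -1 + \left(7 a + 7 w\right) = -1 + 7 a + 7 w$)
$\frac{1}{A{\left(31,198 \right)} - 34521} - -5138 = \frac{1}{\left(-1 + 7 \cdot 31 + 7 \cdot 198\right) - 34521} - -5138 = \frac{1}{\left(-1 + 217 + 1386\right) - 34521} + 5138 = \frac{1}{1602 - 34521} + 5138 = \frac{1}{-32919} + 5138 = - \frac{1}{32919} + 5138 = \frac{169137821}{32919}$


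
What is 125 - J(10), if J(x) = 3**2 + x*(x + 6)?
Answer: -44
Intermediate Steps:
J(x) = 9 + x*(6 + x)
125 - J(10) = 125 - (9 + 10**2 + 6*10) = 125 - (9 + 100 + 60) = 125 - 1*169 = 125 - 169 = -44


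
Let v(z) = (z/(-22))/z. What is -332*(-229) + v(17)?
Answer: 1672615/22 ≈ 76028.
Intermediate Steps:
v(z) = -1/22 (v(z) = (z*(-1/22))/z = (-z/22)/z = -1/22)
-332*(-229) + v(17) = -332*(-229) - 1/22 = 76028 - 1/22 = 1672615/22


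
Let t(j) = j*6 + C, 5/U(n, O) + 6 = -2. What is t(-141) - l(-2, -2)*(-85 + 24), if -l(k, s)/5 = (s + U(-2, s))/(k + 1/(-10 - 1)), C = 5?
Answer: -225199/184 ≈ -1223.9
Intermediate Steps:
U(n, O) = -5/8 (U(n, O) = 5/(-6 - 2) = 5/(-8) = 5*(-⅛) = -5/8)
l(k, s) = -5*(-5/8 + s)/(-1/11 + k) (l(k, s) = -5*(s - 5/8)/(k + 1/(-10 - 1)) = -5*(-5/8 + s)/(k + 1/(-11)) = -5*(-5/8 + s)/(k - 1/11) = -5*(-5/8 + s)/(-1/11 + k))
t(j) = 5 + 6*j (t(j) = j*6 + 5 = 6*j + 5 = 5 + 6*j)
t(-141) - l(-2, -2)*(-85 + 24) = (5 + 6*(-141)) - 55*(5 - 8*(-2))/(8*(-1 + 11*(-2)))*(-85 + 24) = (5 - 846) - 55*(5 + 16)/(8*(-1 - 22))*(-61) = -841 - (55/8)*21/(-23)*(-61) = -841 - (55/8)*(-1/23)*21*(-61) = -841 - (-1155)*(-61)/184 = -841 - 1*70455/184 = -841 - 70455/184 = -225199/184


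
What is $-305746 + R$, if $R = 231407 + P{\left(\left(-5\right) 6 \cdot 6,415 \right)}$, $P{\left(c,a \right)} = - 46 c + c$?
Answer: $-66239$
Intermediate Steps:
$P{\left(c,a \right)} = - 45 c$
$R = 239507$ ($R = 231407 - 45 \left(-5\right) 6 \cdot 6 = 231407 - 45 \left(\left(-30\right) 6\right) = 231407 - -8100 = 231407 + 8100 = 239507$)
$-305746 + R = -305746 + 239507 = -66239$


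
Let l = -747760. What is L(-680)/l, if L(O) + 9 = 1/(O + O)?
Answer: 12241/1016953600 ≈ 1.2037e-5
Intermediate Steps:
L(O) = -9 + 1/(2*O) (L(O) = -9 + 1/(O + O) = -9 + 1/(2*O))
L(-680)/l = (-9 + (½)/(-680))/(-747760) = (-9 + (½)*(-1/680))*(-1/747760) = (-9 - 1/1360)*(-1/747760) = -12241/1360*(-1/747760) = 12241/1016953600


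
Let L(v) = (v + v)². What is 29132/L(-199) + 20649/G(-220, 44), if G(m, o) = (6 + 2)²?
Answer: 818187161/2534464 ≈ 322.82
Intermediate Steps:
L(v) = 4*v² (L(v) = (2*v)² = 4*v²)
G(m, o) = 64 (G(m, o) = 8² = 64)
29132/L(-199) + 20649/G(-220, 44) = 29132/((4*(-199)²)) + 20649/64 = 29132/((4*39601)) + 20649*(1/64) = 29132/158404 + 20649/64 = 29132*(1/158404) + 20649/64 = 7283/39601 + 20649/64 = 818187161/2534464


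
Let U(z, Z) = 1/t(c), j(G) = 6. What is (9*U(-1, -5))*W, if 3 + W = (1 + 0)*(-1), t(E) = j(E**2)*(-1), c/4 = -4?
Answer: 6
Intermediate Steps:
c = -16 (c = 4*(-4) = -16)
t(E) = -6 (t(E) = 6*(-1) = -6)
U(z, Z) = -1/6 (U(z, Z) = 1/(-6) = -1/6)
W = -4 (W = -3 + (1 + 0)*(-1) = -3 + 1*(-1) = -3 - 1 = -4)
(9*U(-1, -5))*W = (9*(-1/6))*(-4) = -3/2*(-4) = 6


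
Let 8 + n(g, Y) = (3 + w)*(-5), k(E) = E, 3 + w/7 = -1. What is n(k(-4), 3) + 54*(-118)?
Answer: -6255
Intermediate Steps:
w = -28 (w = -21 + 7*(-1) = -21 - 7 = -28)
n(g, Y) = 117 (n(g, Y) = -8 + (3 - 28)*(-5) = -8 - 25*(-5) = -8 + 125 = 117)
n(k(-4), 3) + 54*(-118) = 117 + 54*(-118) = 117 - 6372 = -6255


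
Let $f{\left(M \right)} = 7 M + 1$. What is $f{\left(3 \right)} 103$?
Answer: $2266$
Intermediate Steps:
$f{\left(M \right)} = 1 + 7 M$
$f{\left(3 \right)} 103 = \left(1 + 7 \cdot 3\right) 103 = \left(1 + 21\right) 103 = 22 \cdot 103 = 2266$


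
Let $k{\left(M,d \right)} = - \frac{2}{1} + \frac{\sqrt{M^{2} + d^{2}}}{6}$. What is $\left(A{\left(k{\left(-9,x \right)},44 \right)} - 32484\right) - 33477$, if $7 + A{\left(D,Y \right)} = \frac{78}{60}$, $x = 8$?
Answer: $- \frac{659667}{10} \approx -65967.0$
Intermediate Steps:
$k{\left(M,d \right)} = -2 + \frac{\sqrt{M^{2} + d^{2}}}{6}$ ($k{\left(M,d \right)} = \left(-2\right) 1 + \sqrt{M^{2} + d^{2}} \cdot \frac{1}{6} = -2 + \frac{\sqrt{M^{2} + d^{2}}}{6}$)
$A{\left(D,Y \right)} = - \frac{57}{10}$ ($A{\left(D,Y \right)} = -7 + \frac{78}{60} = -7 + 78 \cdot \frac{1}{60} = -7 + \frac{13}{10} = - \frac{57}{10}$)
$\left(A{\left(k{\left(-9,x \right)},44 \right)} - 32484\right) - 33477 = \left(- \frac{57}{10} - 32484\right) - 33477 = - \frac{324897}{10} - 33477 = - \frac{659667}{10}$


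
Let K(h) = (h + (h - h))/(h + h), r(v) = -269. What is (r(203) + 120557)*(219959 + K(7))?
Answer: 26458488336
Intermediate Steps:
K(h) = ½ (K(h) = (h + 0)/((2*h)) = h*(1/(2*h)) = ½)
(r(203) + 120557)*(219959 + K(7)) = (-269 + 120557)*(219959 + ½) = 120288*(439919/2) = 26458488336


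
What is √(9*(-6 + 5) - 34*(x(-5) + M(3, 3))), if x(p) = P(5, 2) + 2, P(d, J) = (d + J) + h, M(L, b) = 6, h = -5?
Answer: I*√349 ≈ 18.682*I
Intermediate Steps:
P(d, J) = -5 + J + d (P(d, J) = (d + J) - 5 = (J + d) - 5 = -5 + J + d)
x(p) = 4 (x(p) = (-5 + 2 + 5) + 2 = 2 + 2 = 4)
√(9*(-6 + 5) - 34*(x(-5) + M(3, 3))) = √(9*(-6 + 5) - 34*(4 + 6)) = √(9*(-1) - 34*10) = √(-9 - 340) = √(-349) = I*√349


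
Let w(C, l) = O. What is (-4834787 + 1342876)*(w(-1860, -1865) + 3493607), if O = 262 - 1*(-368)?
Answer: -12201564616907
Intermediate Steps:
O = 630 (O = 262 + 368 = 630)
w(C, l) = 630
(-4834787 + 1342876)*(w(-1860, -1865) + 3493607) = (-4834787 + 1342876)*(630 + 3493607) = -3491911*3494237 = -12201564616907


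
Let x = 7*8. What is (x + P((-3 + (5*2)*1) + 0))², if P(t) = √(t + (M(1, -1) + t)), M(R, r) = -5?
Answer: 3481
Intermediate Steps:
P(t) = √(-5 + 2*t) (P(t) = √(t + (-5 + t)) = √(-5 + 2*t))
x = 56
(x + P((-3 + (5*2)*1) + 0))² = (56 + √(-5 + 2*((-3 + (5*2)*1) + 0)))² = (56 + √(-5 + 2*((-3 + 10*1) + 0)))² = (56 + √(-5 + 2*((-3 + 10) + 0)))² = (56 + √(-5 + 2*(7 + 0)))² = (56 + √(-5 + 2*7))² = (56 + √(-5 + 14))² = (56 + √9)² = (56 + 3)² = 59² = 3481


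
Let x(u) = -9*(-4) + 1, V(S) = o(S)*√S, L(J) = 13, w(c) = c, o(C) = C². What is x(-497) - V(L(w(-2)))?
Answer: 37 - 169*√13 ≈ -572.34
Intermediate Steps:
V(S) = S^(5/2) (V(S) = S²*√S = S^(5/2))
x(u) = 37 (x(u) = 36 + 1 = 37)
x(-497) - V(L(w(-2))) = 37 - 13^(5/2) = 37 - 169*√13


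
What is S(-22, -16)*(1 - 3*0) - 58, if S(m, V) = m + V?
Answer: -96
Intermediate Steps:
S(m, V) = V + m
S(-22, -16)*(1 - 3*0) - 58 = (-16 - 22)*(1 - 3*0) - 58 = -38*(1 + 0) - 58 = -38*1 - 58 = -38 - 58 = -96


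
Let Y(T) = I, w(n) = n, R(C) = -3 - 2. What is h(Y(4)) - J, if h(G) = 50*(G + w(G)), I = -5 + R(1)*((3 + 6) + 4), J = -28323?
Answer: 21323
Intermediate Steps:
R(C) = -5
I = -70 (I = -5 - 5*((3 + 6) + 4) = -5 - 5*(9 + 4) = -5 - 5*13 = -5 - 65 = -70)
Y(T) = -70
h(G) = 100*G (h(G) = 50*(G + G) = 50*(2*G) = 100*G)
h(Y(4)) - J = 100*(-70) - 1*(-28323) = -7000 + 28323 = 21323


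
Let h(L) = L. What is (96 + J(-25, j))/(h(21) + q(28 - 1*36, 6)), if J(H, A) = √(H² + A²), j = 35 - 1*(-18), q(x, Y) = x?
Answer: 96/13 + √3434/13 ≈ 11.892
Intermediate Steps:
j = 53 (j = 35 + 18 = 53)
J(H, A) = √(A² + H²)
(96 + J(-25, j))/(h(21) + q(28 - 1*36, 6)) = (96 + √(53² + (-25)²))/(21 + (28 - 1*36)) = (96 + √(2809 + 625))/(21 + (28 - 36)) = (96 + √3434)/(21 - 8) = (96 + √3434)/13 = (96 + √3434)*(1/13) = 96/13 + √3434/13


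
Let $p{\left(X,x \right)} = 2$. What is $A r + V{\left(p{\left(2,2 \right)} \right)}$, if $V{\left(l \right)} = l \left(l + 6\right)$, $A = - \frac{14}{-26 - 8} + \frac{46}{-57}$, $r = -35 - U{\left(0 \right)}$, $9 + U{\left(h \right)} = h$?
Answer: $\frac{25462}{969} \approx 26.277$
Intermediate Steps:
$U{\left(h \right)} = -9 + h$
$r = -26$ ($r = -35 - \left(-9 + 0\right) = -35 - -9 = -35 + 9 = -26$)
$A = - \frac{383}{969}$ ($A = - \frac{14}{-26 - 8} + 46 \left(- \frac{1}{57}\right) = - \frac{14}{-34} - \frac{46}{57} = \left(-14\right) \left(- \frac{1}{34}\right) - \frac{46}{57} = \frac{7}{17} - \frac{46}{57} = - \frac{383}{969} \approx -0.39525$)
$V{\left(l \right)} = l \left(6 + l\right)$
$A r + V{\left(p{\left(2,2 \right)} \right)} = \left(- \frac{383}{969}\right) \left(-26\right) + 2 \left(6 + 2\right) = \frac{9958}{969} + 2 \cdot 8 = \frac{9958}{969} + 16 = \frac{25462}{969}$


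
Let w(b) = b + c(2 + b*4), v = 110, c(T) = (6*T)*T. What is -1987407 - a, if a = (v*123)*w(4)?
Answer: -28343847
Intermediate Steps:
c(T) = 6*T**2
w(b) = b + 6*(2 + 4*b)**2 (w(b) = b + 6*(2 + b*4)**2 = b + 6*(2 + 4*b)**2)
a = 26356440 (a = (110*123)*(4 + 24*(1 + 2*4)**2) = 13530*(4 + 24*(1 + 8)**2) = 13530*(4 + 24*9**2) = 13530*(4 + 24*81) = 13530*(4 + 1944) = 13530*1948 = 26356440)
-1987407 - a = -1987407 - 1*26356440 = -1987407 - 26356440 = -28343847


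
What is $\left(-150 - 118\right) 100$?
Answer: $-26800$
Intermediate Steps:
$\left(-150 - 118\right) 100 = \left(-268\right) 100 = -26800$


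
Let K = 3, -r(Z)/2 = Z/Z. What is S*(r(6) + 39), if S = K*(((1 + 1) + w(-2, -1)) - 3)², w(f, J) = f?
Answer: 999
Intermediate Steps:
r(Z) = -2 (r(Z) = -2*Z/Z = -2*1 = -2)
S = 27 (S = 3*(((1 + 1) - 2) - 3)² = 3*((2 - 2) - 3)² = 3*(0 - 3)² = 3*(-3)² = 3*9 = 27)
S*(r(6) + 39) = 27*(-2 + 39) = 27*37 = 999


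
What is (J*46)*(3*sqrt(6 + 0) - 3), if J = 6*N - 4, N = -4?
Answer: 3864 - 3864*sqrt(6) ≈ -5600.8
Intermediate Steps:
J = -28 (J = 6*(-4) - 4 = -24 - 4 = -28)
(J*46)*(3*sqrt(6 + 0) - 3) = (-28*46)*(3*sqrt(6 + 0) - 3) = -1288*(3*sqrt(6) - 3) = -1288*(-3 + 3*sqrt(6)) = 3864 - 3864*sqrt(6)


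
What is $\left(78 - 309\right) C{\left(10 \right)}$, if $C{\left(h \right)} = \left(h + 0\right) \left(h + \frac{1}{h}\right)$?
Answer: $-23331$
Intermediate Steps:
$C{\left(h \right)} = h \left(h + \frac{1}{h}\right)$
$\left(78 - 309\right) C{\left(10 \right)} = \left(78 - 309\right) \left(1 + 10^{2}\right) = - 231 \left(1 + 100\right) = \left(-231\right) 101 = -23331$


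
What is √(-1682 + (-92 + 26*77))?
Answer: 2*√57 ≈ 15.100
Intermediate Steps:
√(-1682 + (-92 + 26*77)) = √(-1682 + (-92 + 2002)) = √(-1682 + 1910) = √228 = 2*√57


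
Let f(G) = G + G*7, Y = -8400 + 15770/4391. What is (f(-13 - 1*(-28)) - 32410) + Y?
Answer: -178654020/4391 ≈ -40686.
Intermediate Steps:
Y = -36868630/4391 (Y = -8400 + 15770*(1/4391) = -8400 + 15770/4391 = -36868630/4391 ≈ -8396.4)
f(G) = 8*G (f(G) = G + 7*G = 8*G)
(f(-13 - 1*(-28)) - 32410) + Y = (8*(-13 - 1*(-28)) - 32410) - 36868630/4391 = (8*(-13 + 28) - 32410) - 36868630/4391 = (8*15 - 32410) - 36868630/4391 = (120 - 32410) - 36868630/4391 = -32290 - 36868630/4391 = -178654020/4391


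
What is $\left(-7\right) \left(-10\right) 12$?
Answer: $840$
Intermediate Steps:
$\left(-7\right) \left(-10\right) 12 = 70 \cdot 12 = 840$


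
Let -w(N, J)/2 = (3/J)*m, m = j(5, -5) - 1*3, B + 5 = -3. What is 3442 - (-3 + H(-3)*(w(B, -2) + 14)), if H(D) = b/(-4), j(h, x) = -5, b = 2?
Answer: 3440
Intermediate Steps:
B = -8 (B = -5 - 3 = -8)
m = -8 (m = -5 - 1*3 = -5 - 3 = -8)
H(D) = -½ (H(D) = 2/(-4) = 2*(-¼) = -½)
w(N, J) = 48/J (w(N, J) = -2*3/J*(-8) = -(-48)/J = 48/J)
3442 - (-3 + H(-3)*(w(B, -2) + 14)) = 3442 - (-3 - (48/(-2) + 14)/2) = 3442 - (-3 - (48*(-½) + 14)/2) = 3442 - (-3 - (-24 + 14)/2) = 3442 - (-3 - ½*(-10)) = 3442 - (-3 + 5) = 3442 - 1*2 = 3442 - 2 = 3440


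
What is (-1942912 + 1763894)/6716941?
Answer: -25574/959563 ≈ -0.026652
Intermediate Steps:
(-1942912 + 1763894)/6716941 = -179018*1/6716941 = -25574/959563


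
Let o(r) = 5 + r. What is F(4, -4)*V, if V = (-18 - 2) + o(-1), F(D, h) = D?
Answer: -64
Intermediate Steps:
V = -16 (V = (-18 - 2) + (5 - 1) = -20 + 4 = -16)
F(4, -4)*V = 4*(-16) = -64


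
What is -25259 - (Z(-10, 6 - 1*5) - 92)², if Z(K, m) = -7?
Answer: -35060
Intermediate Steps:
-25259 - (Z(-10, 6 - 1*5) - 92)² = -25259 - (-7 - 92)² = -25259 - 1*(-99)² = -25259 - 1*9801 = -25259 - 9801 = -35060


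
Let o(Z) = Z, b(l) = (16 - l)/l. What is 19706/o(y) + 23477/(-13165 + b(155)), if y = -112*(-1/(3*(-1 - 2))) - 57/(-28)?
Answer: -596679474569/314870166 ≈ -1895.0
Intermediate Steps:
b(l) = (16 - l)/l
y = -2623/252 (y = -112/((-3*(-3))) - 57*(-1/28) = -112/9 + 57/28 = -2623/252 ≈ -10.409)
19706/o(y) + 23477/(-13165 + b(155)) = 19706/(-2623/252) + 23477/(-13165 + (16 - 1*155)/155) = 19706*(-252/2623) + 23477/(-13165 + (16 - 155)/155) = -4965912/2623 + 23477/(-13165 + (1/155)*(-139)) = -4965912/2623 + 23477/(-13165 - 139/155) = -4965912/2623 + 23477/(-2040714/155) = -4965912/2623 + 23477*(-155/2040714) = -4965912/2623 - 214055/120042 = -596679474569/314870166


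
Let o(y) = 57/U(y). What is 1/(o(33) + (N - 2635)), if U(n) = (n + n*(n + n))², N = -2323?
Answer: -1629507/8079095687 ≈ -0.00020169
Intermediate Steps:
U(n) = (n + 2*n²)² (U(n) = (n + n*(2*n))² = (n + 2*n²)²)
o(y) = 57/(y²*(1 + 2*y)²) (o(y) = 57/((y²*(1 + 2*y)²)) = 57*(1/(y²*(1 + 2*y)²)) = 57/(y²*(1 + 2*y)²))
1/(o(33) + (N - 2635)) = 1/(57/(33²*(1 + 2*33)²) + (-2323 - 2635)) = 1/(57*(1/1089)/(1 + 66)² - 4958) = 1/(57*(1/1089)/67² - 4958) = 1/(57*(1/1089)*(1/4489) - 4958) = 1/(19/1629507 - 4958) = 1/(-8079095687/1629507) = -1629507/8079095687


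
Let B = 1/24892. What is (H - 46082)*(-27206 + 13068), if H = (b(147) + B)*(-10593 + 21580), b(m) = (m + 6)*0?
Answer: 8108582387833/12446 ≈ 6.5150e+8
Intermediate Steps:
b(m) = 0 (b(m) = (6 + m)*0 = 0)
B = 1/24892 ≈ 4.0174e-5
H = 10987/24892 (H = (0 + 1/24892)*(-10593 + 21580) = (1/24892)*10987 = 10987/24892 ≈ 0.44139)
(H - 46082)*(-27206 + 13068) = (10987/24892 - 46082)*(-27206 + 13068) = -1147062157/24892*(-14138) = 8108582387833/12446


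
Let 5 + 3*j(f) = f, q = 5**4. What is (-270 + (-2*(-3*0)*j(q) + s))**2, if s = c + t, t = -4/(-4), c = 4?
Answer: 70225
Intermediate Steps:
t = 1 (t = -4*(-1/4) = 1)
q = 625
j(f) = -5/3 + f/3
s = 5 (s = 4 + 1 = 5)
(-270 + (-2*(-3*0)*j(q) + s))**2 = (-270 + (-2*(-3*0)*(-5/3 + (1/3)*625) + 5))**2 = (-270 + (-0*(-5/3 + 625/3) + 5))**2 = (-270 + (-0*620/3 + 5))**2 = (-270 + (-2*0 + 5))**2 = (-270 + (0 + 5))**2 = (-270 + 5)**2 = (-265)**2 = 70225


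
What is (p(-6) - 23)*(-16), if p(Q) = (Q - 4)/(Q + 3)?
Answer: 944/3 ≈ 314.67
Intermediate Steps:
p(Q) = (-4 + Q)/(3 + Q)
(p(-6) - 23)*(-16) = ((-4 - 6)/(3 - 6) - 23)*(-16) = (-10/(-3) - 23)*(-16) = (-⅓*(-10) - 23)*(-16) = (10/3 - 23)*(-16) = -59/3*(-16) = 944/3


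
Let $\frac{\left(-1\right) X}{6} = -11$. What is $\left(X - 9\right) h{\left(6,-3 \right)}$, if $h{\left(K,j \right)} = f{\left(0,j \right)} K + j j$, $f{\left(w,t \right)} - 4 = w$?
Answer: $1881$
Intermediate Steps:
$X = 66$ ($X = \left(-6\right) \left(-11\right) = 66$)
$f{\left(w,t \right)} = 4 + w$
$h{\left(K,j \right)} = j^{2} + 4 K$ ($h{\left(K,j \right)} = \left(4 + 0\right) K + j j = 4 K + j^{2} = j^{2} + 4 K$)
$\left(X - 9\right) h{\left(6,-3 \right)} = \left(66 - 9\right) \left(\left(-3\right)^{2} + 4 \cdot 6\right) = 57 \left(9 + 24\right) = 57 \cdot 33 = 1881$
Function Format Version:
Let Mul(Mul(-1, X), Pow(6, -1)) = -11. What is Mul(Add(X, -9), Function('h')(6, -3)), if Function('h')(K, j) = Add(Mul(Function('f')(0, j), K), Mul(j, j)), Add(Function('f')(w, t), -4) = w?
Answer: 1881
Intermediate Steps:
X = 66 (X = Mul(-6, -11) = 66)
Function('f')(w, t) = Add(4, w)
Function('h')(K, j) = Add(Pow(j, 2), Mul(4, K)) (Function('h')(K, j) = Add(Mul(Add(4, 0), K), Mul(j, j)) = Add(Mul(4, K), Pow(j, 2)) = Add(Pow(j, 2), Mul(4, K)))
Mul(Add(X, -9), Function('h')(6, -3)) = Mul(Add(66, -9), Add(Pow(-3, 2), Mul(4, 6))) = Mul(57, Add(9, 24)) = Mul(57, 33) = 1881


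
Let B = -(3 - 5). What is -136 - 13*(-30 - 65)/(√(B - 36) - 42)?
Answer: -148199/899 - 1235*I*√34/1798 ≈ -164.85 - 4.0051*I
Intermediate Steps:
B = 2 (B = -1*(-2) = 2)
-136 - 13*(-30 - 65)/(√(B - 36) - 42) = -136 - 13*(-30 - 65)/(√(2 - 36) - 42) = -136 - (-1235)/(√(-34) - 42) = -136 - (-1235)/(I*√34 - 42) = -136 - (-1235)/(-42 + I*√34) = -136 + 1235/(-42 + I*√34)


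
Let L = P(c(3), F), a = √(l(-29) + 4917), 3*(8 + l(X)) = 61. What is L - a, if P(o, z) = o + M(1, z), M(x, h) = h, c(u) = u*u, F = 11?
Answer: 20 - 2*√11091/3 ≈ -50.209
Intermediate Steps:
c(u) = u²
l(X) = 37/3 (l(X) = -8 + (⅓)*61 = -8 + 61/3 = 37/3)
P(o, z) = o + z
a = 2*√11091/3 (a = √(37/3 + 4917) = √(14788/3) = 2*√11091/3 ≈ 70.209)
L = 20 (L = 3² + 11 = 9 + 11 = 20)
L - a = 20 - 2*√11091/3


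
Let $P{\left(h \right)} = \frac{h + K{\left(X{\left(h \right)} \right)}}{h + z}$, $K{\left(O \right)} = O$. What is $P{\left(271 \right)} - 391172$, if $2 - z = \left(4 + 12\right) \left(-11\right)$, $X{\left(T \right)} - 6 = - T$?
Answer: $- \frac{175636222}{449} \approx -3.9117 \cdot 10^{5}$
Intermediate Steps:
$X{\left(T \right)} = 6 - T$
$z = 178$ ($z = 2 - \left(4 + 12\right) \left(-11\right) = 2 - 16 \left(-11\right) = 2 - -176 = 2 + 176 = 178$)
$P{\left(h \right)} = \frac{6}{178 + h}$ ($P{\left(h \right)} = \frac{h - \left(-6 + h\right)}{h + 178} = \frac{6}{178 + h}$)
$P{\left(271 \right)} - 391172 = \frac{6}{178 + 271} - 391172 = \frac{6}{449} - 391172 = - \frac{175636222}{449}$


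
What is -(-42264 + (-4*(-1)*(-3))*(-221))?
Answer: 39612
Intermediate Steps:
-(-42264 + (-4*(-1)*(-3))*(-221)) = -(-42264 + (4*(-3))*(-221)) = -(-42264 - 12*(-221)) = -(-42264 + 2652) = -1*(-39612) = 39612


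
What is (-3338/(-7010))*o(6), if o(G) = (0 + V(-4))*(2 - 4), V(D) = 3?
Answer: -10014/3505 ≈ -2.8571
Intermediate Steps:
o(G) = -6 (o(G) = (0 + 3)*(2 - 4) = 3*(-2) = -6)
(-3338/(-7010))*o(6) = -3338/(-7010)*(-6) = -3338*(-1/7010)*(-6) = (1669/3505)*(-6) = -10014/3505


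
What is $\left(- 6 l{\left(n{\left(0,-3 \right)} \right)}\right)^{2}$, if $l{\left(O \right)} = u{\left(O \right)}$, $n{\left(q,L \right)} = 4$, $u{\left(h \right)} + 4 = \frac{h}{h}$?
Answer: $324$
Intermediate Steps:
$u{\left(h \right)} = -3$ ($u{\left(h \right)} = -4 + \frac{h}{h} = -4 + 1 = -3$)
$l{\left(O \right)} = -3$
$\left(- 6 l{\left(n{\left(0,-3 \right)} \right)}\right)^{2} = \left(\left(-6\right) \left(-3\right)\right)^{2} = 18^{2} = 324$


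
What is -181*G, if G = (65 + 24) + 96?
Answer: -33485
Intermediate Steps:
G = 185 (G = 89 + 96 = 185)
-181*G = -181*185 = -33485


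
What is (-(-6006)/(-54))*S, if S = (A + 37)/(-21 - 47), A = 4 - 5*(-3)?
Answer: 14014/153 ≈ 91.595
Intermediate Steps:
A = 19 (A = 4 + 15 = 19)
S = -14/17 (S = (19 + 37)/(-21 - 47) = 56/(-68) = 56*(-1/68) = -14/17 ≈ -0.82353)
(-(-6006)/(-54))*S = -(-6006)/(-54)*(-14/17) = -(-6006)*(-1)/54*(-14/17) = -78*77/54*(-14/17) = -1001/9*(-14/17) = 14014/153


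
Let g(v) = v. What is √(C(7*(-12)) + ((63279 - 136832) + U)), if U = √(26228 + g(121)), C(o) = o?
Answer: √(-73637 + √26349) ≈ 271.06*I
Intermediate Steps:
U = √26349 (U = √(26228 + 121) = √26349 ≈ 162.32)
√(C(7*(-12)) + ((63279 - 136832) + U)) = √(7*(-12) + ((63279 - 136832) + √26349)) = √(-84 + (-73553 + √26349)) = √(-73637 + √26349)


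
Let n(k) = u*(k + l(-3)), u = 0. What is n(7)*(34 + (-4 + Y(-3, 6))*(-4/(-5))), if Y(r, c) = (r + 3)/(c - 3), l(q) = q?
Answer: 0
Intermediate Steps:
Y(r, c) = (3 + r)/(-3 + c)
n(k) = 0 (n(k) = 0*(k - 3) = 0*(-3 + k) = 0)
n(7)*(34 + (-4 + Y(-3, 6))*(-4/(-5))) = 0*(34 + (-4 + (3 - 3)/(-3 + 6))*(-4/(-5))) = 0*(34 + (-4 + 0/3)*(-4*(-⅕))) = 0*(34 + (-4 + (⅓)*0)*(⅘)) = 0*(34 + (-4 + 0)*(⅘)) = 0*(34 - 4*⅘) = 0*(34 - 16/5) = 0*(154/5) = 0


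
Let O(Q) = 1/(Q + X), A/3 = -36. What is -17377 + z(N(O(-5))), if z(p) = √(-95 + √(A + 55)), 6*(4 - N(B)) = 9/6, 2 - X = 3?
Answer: -17377 + √(-95 + I*√53) ≈ -17377.0 + 9.7539*I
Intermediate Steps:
A = -108 (A = 3*(-36) = -108)
X = -1 (X = 2 - 1*3 = 2 - 3 = -1)
O(Q) = 1/(-1 + Q) (O(Q) = 1/(Q - 1) = 1/(-1 + Q))
N(B) = 15/4 (N(B) = 4 - 3/(2*6) = 4 - ⅙*3/2 = 4 - ¼ = 15/4)
z(p) = √(-95 + I*√53) (z(p) = √(-95 + √(-108 + 55)) = √(-95 + √(-53)) = √(-95 + I*√53))
-17377 + z(N(O(-5))) = -17377 + √(-95 + I*√53)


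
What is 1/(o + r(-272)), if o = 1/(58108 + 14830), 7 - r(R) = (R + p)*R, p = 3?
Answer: -72938/5336217017 ≈ -1.3668e-5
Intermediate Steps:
r(R) = 7 - R*(3 + R) (r(R) = 7 - (R + 3)*R = 7 - (3 + R)*R = 7 - R*(3 + R))
o = 1/72938 ≈ 1.3710e-5
1/(o + r(-272)) = 1/(1/72938 + (7 - 1*(-272)² - 3*(-272))) = 1/(1/72938 + (7 - 1*73984 + 816)) = 1/(1/72938 + (7 - 73984 + 816)) = 1/(1/72938 - 73161) = 1/(-5336217017/72938) = -72938/5336217017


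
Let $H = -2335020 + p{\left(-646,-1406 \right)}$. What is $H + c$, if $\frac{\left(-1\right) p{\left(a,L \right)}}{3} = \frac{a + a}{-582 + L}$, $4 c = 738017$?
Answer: $- \frac{4275229187}{1988} \approx -2.1505 \cdot 10^{6}$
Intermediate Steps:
$c = \frac{738017}{4}$ ($c = \frac{1}{4} \cdot 738017 = \frac{738017}{4} \approx 1.845 \cdot 10^{5}$)
$p{\left(a,L \right)} = - \frac{6 a}{-582 + L}$ ($p{\left(a,L \right)} = - 3 \frac{a + a}{-582 + L} = - 3 \frac{2 a}{-582 + L} = - \frac{6 a}{-582 + L}$)
$H = - \frac{1160505909}{497}$ ($H = -2335020 - - \frac{3876}{-582 - 1406} = -2335020 - - \frac{3876}{-1988} = -2335020 - \left(-3876\right) \left(- \frac{1}{1988}\right) = -2335020 - \frac{969}{497} = - \frac{1160505909}{497} \approx -2.335 \cdot 10^{6}$)
$H + c = - \frac{1160505909}{497} + \frac{738017}{4} = - \frac{4275229187}{1988}$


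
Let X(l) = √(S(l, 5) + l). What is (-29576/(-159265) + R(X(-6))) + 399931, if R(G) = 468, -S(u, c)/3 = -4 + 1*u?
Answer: 63769576311/159265 ≈ 4.0040e+5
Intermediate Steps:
S(u, c) = 12 - 3*u (S(u, c) = -3*(-4 + 1*u) = -3*(-4 + u) = 12 - 3*u)
X(l) = √(12 - 2*l) (X(l) = √((12 - 3*l) + l) = √(12 - 2*l))
(-29576/(-159265) + R(X(-6))) + 399931 = (-29576/(-159265) + 468) + 399931 = (-29576*(-1/159265) + 468) + 399931 = (29576/159265 + 468) + 399931 = 74565596/159265 + 399931 = 63769576311/159265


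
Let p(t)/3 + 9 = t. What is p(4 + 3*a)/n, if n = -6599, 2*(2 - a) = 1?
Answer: 3/13198 ≈ 0.00022731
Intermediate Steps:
a = 3/2 (a = 2 - 1/2*1 = 2 - 1/2 = 3/2 ≈ 1.5000)
p(t) = -27 + 3*t
p(4 + 3*a)/n = (-27 + 3*(4 + 3*(3/2)))/(-6599) = (-27 + 3*(4 + 9/2))*(-1/6599) = (-27 + 3*(17/2))*(-1/6599) = (-27 + 51/2)*(-1/6599) = -3/2*(-1/6599) = 3/13198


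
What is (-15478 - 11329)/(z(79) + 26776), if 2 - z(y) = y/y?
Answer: -26807/26777 ≈ -1.0011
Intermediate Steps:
z(y) = 1 (z(y) = 2 - y/y = 2 - 1*1 = 2 - 1 = 1)
(-15478 - 11329)/(z(79) + 26776) = (-15478 - 11329)/(1 + 26776) = -26807/26777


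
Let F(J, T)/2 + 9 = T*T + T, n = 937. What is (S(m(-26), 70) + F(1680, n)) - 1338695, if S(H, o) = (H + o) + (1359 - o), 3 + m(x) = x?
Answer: 420429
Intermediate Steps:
m(x) = -3 + x
S(H, o) = 1359 + H
F(J, T) = -18 + 2*T + 2*T² (F(J, T) = -18 + 2*(T*T + T) = -18 + 2*(T² + T) = -18 + 2*(T + T²) = -18 + (2*T + 2*T²) = -18 + 2*T + 2*T²)
(S(m(-26), 70) + F(1680, n)) - 1338695 = ((1359 + (-3 - 26)) + (-18 + 2*937 + 2*937²)) - 1338695 = ((1359 - 29) + (-18 + 1874 + 2*877969)) - 1338695 = (1330 + (-18 + 1874 + 1755938)) - 1338695 = (1330 + 1757794) - 1338695 = 1759124 - 1338695 = 420429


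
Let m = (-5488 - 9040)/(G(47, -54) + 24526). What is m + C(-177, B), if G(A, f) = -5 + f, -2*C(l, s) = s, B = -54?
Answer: 646081/24467 ≈ 26.406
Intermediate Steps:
C(l, s) = -s/2
m = -14528/24467 (m = (-5488 - 9040)/((-5 - 54) + 24526) = -14528/(-59 + 24526) = -14528/24467 ≈ -0.59378)
m + C(-177, B) = -14528/24467 - ½*(-54) = -14528/24467 + 27 = 646081/24467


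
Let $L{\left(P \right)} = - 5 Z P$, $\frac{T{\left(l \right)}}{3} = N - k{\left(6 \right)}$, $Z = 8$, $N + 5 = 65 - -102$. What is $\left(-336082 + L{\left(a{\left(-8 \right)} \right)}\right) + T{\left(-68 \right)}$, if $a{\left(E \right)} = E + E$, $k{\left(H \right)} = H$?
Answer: $-334974$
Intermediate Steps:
$N = 162$ ($N = -5 + \left(65 - -102\right) = -5 + \left(65 + 102\right) = -5 + 167 = 162$)
$T{\left(l \right)} = 468$ ($T{\left(l \right)} = 3 \left(162 - 6\right) = 3 \cdot 156 = 468$)
$a{\left(E \right)} = 2 E$
$L{\left(P \right)} = - 40 P$ ($L{\left(P \right)} = \left(-5\right) 8 P = - 40 P$)
$\left(-336082 + L{\left(a{\left(-8 \right)} \right)}\right) + T{\left(-68 \right)} = \left(-336082 - 40 \cdot 2 \left(-8\right)\right) + 468 = \left(-336082 - -640\right) + 468 = \left(-336082 + 640\right) + 468 = -335442 + 468 = -334974$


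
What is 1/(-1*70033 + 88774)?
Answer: 1/18741 ≈ 5.3359e-5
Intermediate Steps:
1/(-1*70033 + 88774) = 1/(-70033 + 88774) = 1/18741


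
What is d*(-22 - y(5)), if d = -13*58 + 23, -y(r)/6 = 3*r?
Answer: -49708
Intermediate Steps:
y(r) = -18*r
d = -731 (d = -754 + 23 = -731)
d*(-22 - y(5)) = -731*(-22 - (-18)*5) = -731*(-22 - 1*(-90)) = -731*(-22 + 90) = -731*68 = -49708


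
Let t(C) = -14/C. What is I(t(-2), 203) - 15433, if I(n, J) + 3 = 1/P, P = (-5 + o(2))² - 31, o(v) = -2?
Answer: -277847/18 ≈ -15436.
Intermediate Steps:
P = 18 (P = (-5 - 2)² - 31 = (-7)² - 31 = 49 - 31 = 18)
I(n, J) = -53/18 (I(n, J) = -3 + 1/18 = -53/18)
I(t(-2), 203) - 15433 = -53/18 - 15433 = -277847/18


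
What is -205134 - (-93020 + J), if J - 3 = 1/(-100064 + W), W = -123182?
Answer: -25029671781/223246 ≈ -1.1212e+5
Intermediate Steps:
J = 669737/223246 (J = 3 + 1/(-100064 - 123182) = 3 + 1/(-223246) = 3 - 1/223246 = 669737/223246 ≈ 3.0000)
-205134 - (-93020 + J) = -205134 - (-93020 + 669737/223246) = -205134 - 1*(-20765673183/223246) = -205134 + 20765673183/223246 = -25029671781/223246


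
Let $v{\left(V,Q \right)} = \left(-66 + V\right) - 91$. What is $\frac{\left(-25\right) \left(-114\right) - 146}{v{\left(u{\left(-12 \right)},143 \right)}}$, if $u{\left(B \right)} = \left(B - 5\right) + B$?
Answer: $- \frac{1352}{93} \approx -14.538$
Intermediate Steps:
$u{\left(B \right)} = -5 + 2 B$ ($u{\left(B \right)} = \left(-5 + B\right) + B = -5 + 2 B$)
$v{\left(V,Q \right)} = -157 + V$
$\frac{\left(-25\right) \left(-114\right) - 146}{v{\left(u{\left(-12 \right)},143 \right)}} = \frac{\left(-25\right) \left(-114\right) - 146}{-157 + \left(-5 + 2 \left(-12\right)\right)} = \frac{2850 - 146}{-157 - 29} = \frac{2704}{-157 - 29} = \frac{2704}{-186} = 2704 \left(- \frac{1}{186}\right) = - \frac{1352}{93}$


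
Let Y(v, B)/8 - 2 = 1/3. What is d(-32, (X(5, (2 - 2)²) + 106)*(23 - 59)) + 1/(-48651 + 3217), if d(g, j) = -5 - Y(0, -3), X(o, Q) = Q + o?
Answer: -3225817/136302 ≈ -23.667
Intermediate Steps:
Y(v, B) = 56/3 (Y(v, B) = 16 + 8/3 = 56/3)
d(g, j) = -71/3 (d(g, j) = -5 - 1*56/3 = -5 - 56/3 = -71/3)
d(-32, (X(5, (2 - 2)²) + 106)*(23 - 59)) + 1/(-48651 + 3217) = -71/3 + 1/(-48651 + 3217) = -71/3 + 1/(-45434) = -71/3 - 1/45434 = -3225817/136302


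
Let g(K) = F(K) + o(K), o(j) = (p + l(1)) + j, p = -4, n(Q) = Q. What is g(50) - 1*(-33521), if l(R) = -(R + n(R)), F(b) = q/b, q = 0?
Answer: 33565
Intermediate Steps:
F(b) = 0 (F(b) = 0/b = 0)
l(R) = -2*R (l(R) = -(R + R) = -2*R)
o(j) = -6 + j (o(j) = (-4 - 2*1) + j = (-4 - 2) + j = -6 + j)
g(K) = -6 + K (g(K) = 0 + (-6 + K) = -6 + K)
g(50) - 1*(-33521) = (-6 + 50) - 1*(-33521) = 44 + 33521 = 33565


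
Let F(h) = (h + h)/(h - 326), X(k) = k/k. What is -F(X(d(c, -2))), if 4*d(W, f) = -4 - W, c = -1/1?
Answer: 2/325 ≈ 0.0061538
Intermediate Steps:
c = -1 (c = 1*(-1) = -1)
d(W, f) = -1 - W/4 (d(W, f) = (-4 - W)/4 = -1 - W/4)
X(k) = 1
F(h) = 2*h/(-326 + h) (F(h) = (2*h)/(-326 + h) = 2*h/(-326 + h))
-F(X(d(c, -2))) = -2/(-326 + 1) = -2/(-325) = -2*(-1)/325 = -1*(-2/325) = 2/325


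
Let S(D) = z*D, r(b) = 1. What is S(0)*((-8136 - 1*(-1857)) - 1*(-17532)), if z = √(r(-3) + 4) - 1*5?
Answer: 0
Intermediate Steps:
z = -5 + √5 (z = √(1 + 4) - 1*5 = √5 - 5 = -5 + √5 ≈ -2.7639)
S(D) = D*(-5 + √5) (S(D) = (-5 + √5)*D = D*(-5 + √5))
S(0)*((-8136 - 1*(-1857)) - 1*(-17532)) = (0*(-5 + √5))*((-8136 - 1*(-1857)) - 1*(-17532)) = 0*((-8136 + 1857) + 17532) = 0*(-6279 + 17532) = 0*11253 = 0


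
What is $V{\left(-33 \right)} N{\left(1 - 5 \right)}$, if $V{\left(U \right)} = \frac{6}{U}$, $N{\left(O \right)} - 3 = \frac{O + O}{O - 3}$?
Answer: $- \frac{58}{77} \approx -0.75325$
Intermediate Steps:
$N{\left(O \right)} = 3 + \frac{2 O}{-3 + O}$ ($N{\left(O \right)} = 3 + \frac{O + O}{O - 3} = 3 + \frac{2 O}{-3 + O}$)
$V{\left(-33 \right)} N{\left(1 - 5 \right)} = \frac{6}{-33} \frac{-9 + 5 \left(1 - 5\right)}{-3 + \left(1 - 5\right)} = 6 \left(- \frac{1}{33}\right) \frac{-9 + 5 \left(1 - 5\right)}{-3 + \left(1 - 5\right)} = - \frac{2 \frac{-9 + 5 \left(-4\right)}{-3 - 4}}{11} = - \frac{2 \frac{-9 - 20}{-7}}{11} = - \frac{2 \left(\left(- \frac{1}{7}\right) \left(-29\right)\right)}{11} = \left(- \frac{2}{11}\right) \frac{29}{7} = - \frac{58}{77}$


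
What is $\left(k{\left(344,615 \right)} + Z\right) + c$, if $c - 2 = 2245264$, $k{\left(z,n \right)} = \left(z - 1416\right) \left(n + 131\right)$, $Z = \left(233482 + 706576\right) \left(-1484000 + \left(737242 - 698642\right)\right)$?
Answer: $-1358758387646$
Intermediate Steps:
$Z = -1358759833200$ ($Z = 940058 \left(-1484000 + \left(737242 - 698642\right)\right) = 940058 \left(-1484000 + 38600\right) = 940058 \left(-1445400\right) = -1358759833200$)
$k{\left(z,n \right)} = \left(-1416 + z\right) \left(131 + n\right)$
$c = 2245266$ ($c = 2 + 2245264 = 2245266$)
$\left(k{\left(344,615 \right)} + Z\right) + c = \left(\left(-185496 - 870840 + 131 \cdot 344 + 615 \cdot 344\right) - 1358759833200\right) + 2245266 = \left(\left(-185496 - 870840 + 45064 + 211560\right) - 1358759833200\right) + 2245266 = \left(-799712 - 1358759833200\right) + 2245266 = -1358760632912 + 2245266 = -1358758387646$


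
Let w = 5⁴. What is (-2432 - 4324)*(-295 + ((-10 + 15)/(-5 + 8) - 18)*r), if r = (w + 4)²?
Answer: 43660186088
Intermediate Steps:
w = 625
r = 395641 (r = (625 + 4)² = 629² = 395641)
(-2432 - 4324)*(-295 + ((-10 + 15)/(-5 + 8) - 18)*r) = (-2432 - 4324)*(-295 + ((-10 + 15)/(-5 + 8) - 18)*395641) = -6756*(-295 + (5/3 - 18)*395641) = -6756*(-295 - 49/3*395641) = -6756*(-295 - 19386409/3) = -6756*(-19387294/3) = 43660186088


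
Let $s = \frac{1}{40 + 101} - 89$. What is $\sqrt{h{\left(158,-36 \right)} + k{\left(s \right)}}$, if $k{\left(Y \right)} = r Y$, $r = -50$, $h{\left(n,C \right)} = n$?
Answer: $\frac{\sqrt{91604598}}{141} \approx 67.88$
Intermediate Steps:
$s = - \frac{12548}{141}$ ($s = \frac{1}{141} - 89 = - \frac{12548}{141} \approx -88.993$)
$k{\left(Y \right)} = - 50 Y$
$\sqrt{h{\left(158,-36 \right)} + k{\left(s \right)}} = \sqrt{158 - - \frac{627400}{141}} = \sqrt{158 + \frac{627400}{141}} = \sqrt{\frac{649678}{141}} = \frac{\sqrt{91604598}}{141}$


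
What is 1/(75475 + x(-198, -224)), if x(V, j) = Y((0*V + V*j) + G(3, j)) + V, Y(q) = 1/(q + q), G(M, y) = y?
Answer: 88256/6643646913 ≈ 1.3284e-5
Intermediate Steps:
Y(q) = 1/(2*q)
x(V, j) = V + 1/(2*(j + V*j)) (x(V, j) = 1/(2*((0*V + V*j) + j)) + V = 1/(2*((0 + V*j) + j)) + V = 1/(2*(V*j + j)) + V = 1/(2*(j + V*j)) + V = V + 1/(2*(j + V*j)))
1/(75475 + x(-198, -224)) = 1/(75475 + (1/2 - 198*(-224)*(1 - 198))/((-224)*(1 - 198))) = 1/(75475 - 1/224*(1/2 - 198*(-224)*(-197))/(-197)) = 1/(75475 - 1/224*(-1/197)*(1/2 - 8737344)) = 1/(75475 - 1/224*(-1/197)*(-17474687/2)) = 1/(75475 - 17474687/88256) = 1/(6643646913/88256) = 88256/6643646913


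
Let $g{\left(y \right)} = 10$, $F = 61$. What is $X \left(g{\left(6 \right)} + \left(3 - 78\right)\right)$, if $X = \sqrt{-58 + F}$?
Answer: $- 65 \sqrt{3} \approx -112.58$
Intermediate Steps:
$X = \sqrt{3}$ ($X = \sqrt{-58 + 61} = \sqrt{3} \approx 1.732$)
$X \left(g{\left(6 \right)} + \left(3 - 78\right)\right) = \sqrt{3} \left(10 + \left(3 - 78\right)\right) = \sqrt{3} \left(10 - 75\right) = \sqrt{3} \left(-65\right) = - 65 \sqrt{3}$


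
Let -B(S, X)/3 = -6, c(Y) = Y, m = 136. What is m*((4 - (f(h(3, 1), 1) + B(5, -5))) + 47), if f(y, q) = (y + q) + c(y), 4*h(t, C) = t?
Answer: 4148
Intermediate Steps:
B(S, X) = 18 (B(S, X) = -3*(-6) = 18)
h(t, C) = t/4
f(y, q) = q + 2*y (f(y, q) = (y + q) + y = (q + y) + y = q + 2*y)
m*((4 - (f(h(3, 1), 1) + B(5, -5))) + 47) = 136*((4 - ((1 + 2*((¼)*3)) + 18)) + 47) = 136*((4 - ((1 + 2*(¾)) + 18)) + 47) = 136*((4 - ((1 + 3/2) + 18)) + 47) = 136*((4 - (5/2 + 18)) + 47) = 136*((4 - 1*41/2) + 47) = 136*((4 - 41/2) + 47) = 136*(-33/2 + 47) = 136*(61/2) = 4148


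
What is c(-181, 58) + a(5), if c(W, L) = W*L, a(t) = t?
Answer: -10493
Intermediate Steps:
c(W, L) = L*W
c(-181, 58) + a(5) = 58*(-181) + 5 = -10498 + 5 = -10493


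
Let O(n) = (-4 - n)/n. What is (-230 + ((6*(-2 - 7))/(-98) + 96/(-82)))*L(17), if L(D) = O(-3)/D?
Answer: -463315/102459 ≈ -4.5220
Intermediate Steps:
O(n) = (-4 - n)/n
L(D) = 1/(3*D) (L(D) = ((-4 - 1*(-3))/(-3))/D = (-(-4 + 3)/3)/D = (-⅓*(-1))/D = 1/(3*D))
(-230 + ((6*(-2 - 7))/(-98) + 96/(-82)))*L(17) = (-230 + ((6*(-2 - 7))/(-98) + 96/(-82)))*((⅓)/17) = (-230 + ((6*(-9))*(-1/98) + 96*(-1/82)))*((⅓)*(1/17)) = (-230 + (-54*(-1/98) - 48/41))*(1/51) = (-230 + (27/49 - 48/41))*(1/51) = (-230 - 1245/2009)*(1/51) = -463315/2009*1/51 = -463315/102459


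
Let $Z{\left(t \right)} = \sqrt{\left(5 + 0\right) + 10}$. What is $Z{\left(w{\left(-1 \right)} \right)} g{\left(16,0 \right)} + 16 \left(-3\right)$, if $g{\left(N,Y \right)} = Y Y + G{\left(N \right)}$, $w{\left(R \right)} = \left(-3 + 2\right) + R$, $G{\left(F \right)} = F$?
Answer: $-48 + 16 \sqrt{15} \approx 13.968$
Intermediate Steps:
$w{\left(R \right)} = -1 + R$
$Z{\left(t \right)} = \sqrt{15}$ ($Z{\left(t \right)} = \sqrt{5 + 10} = \sqrt{15}$)
$g{\left(N,Y \right)} = N + Y^{2}$ ($g{\left(N,Y \right)} = Y Y + N = Y^{2} + N = N + Y^{2}$)
$Z{\left(w{\left(-1 \right)} \right)} g{\left(16,0 \right)} + 16 \left(-3\right) = \sqrt{15} \left(16 + 0^{2}\right) + 16 \left(-3\right) = \sqrt{15} \left(16 + 0\right) - 48 = \sqrt{15} \cdot 16 - 48 = 16 \sqrt{15} - 48 = -48 + 16 \sqrt{15}$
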